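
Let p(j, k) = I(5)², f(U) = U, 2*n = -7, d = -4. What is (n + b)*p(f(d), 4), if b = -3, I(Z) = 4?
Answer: -104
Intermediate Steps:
n = -7/2 (n = (½)*(-7) = -7/2 ≈ -3.5000)
p(j, k) = 16 (p(j, k) = 4² = 16)
(n + b)*p(f(d), 4) = (-7/2 - 3)*16 = -13/2*16 = -104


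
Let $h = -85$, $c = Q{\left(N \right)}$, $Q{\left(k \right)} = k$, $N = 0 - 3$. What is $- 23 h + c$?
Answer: $1952$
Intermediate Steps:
$N = -3$
$c = -3$
$- 23 h + c = \left(-23\right) \left(-85\right) - 3 = 1955 - 3 = 1952$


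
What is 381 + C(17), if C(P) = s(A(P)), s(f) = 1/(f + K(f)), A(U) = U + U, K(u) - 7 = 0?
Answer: 15622/41 ≈ 381.02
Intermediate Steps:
K(u) = 7 (K(u) = 7 + 0 = 7)
A(U) = 2*U
s(f) = 1/(7 + f) (s(f) = 1/(f + 7) = 1/(7 + f))
C(P) = 1/(7 + 2*P)
381 + C(17) = 381 + 1/(7 + 2*17) = 381 + 1/(7 + 34) = 381 + 1/41 = 15622/41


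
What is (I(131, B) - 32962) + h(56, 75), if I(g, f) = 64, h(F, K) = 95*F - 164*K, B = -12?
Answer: -39878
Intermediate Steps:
h(F, K) = -164*K + 95*F
(I(131, B) - 32962) + h(56, 75) = (64 - 32962) + (-164*75 + 95*56) = -32898 + (-12300 + 5320) = -32898 - 6980 = -39878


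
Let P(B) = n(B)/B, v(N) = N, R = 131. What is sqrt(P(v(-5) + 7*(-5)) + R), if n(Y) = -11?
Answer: sqrt(52510)/20 ≈ 11.458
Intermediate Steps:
P(B) = -11/B
sqrt(P(v(-5) + 7*(-5)) + R) = sqrt(-11/(-5 + 7*(-5)) + 131) = sqrt(-11/(-5 - 35) + 131) = sqrt(-11/(-40) + 131) = sqrt(-11*(-1/40) + 131) = sqrt(11/40 + 131) = sqrt(5251/40) = sqrt(52510)/20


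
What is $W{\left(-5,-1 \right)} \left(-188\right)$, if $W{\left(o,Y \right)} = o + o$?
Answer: $1880$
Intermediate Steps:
$W{\left(o,Y \right)} = 2 o$
$W{\left(-5,-1 \right)} \left(-188\right) = 2 \left(-5\right) \left(-188\right) = \left(-10\right) \left(-188\right) = 1880$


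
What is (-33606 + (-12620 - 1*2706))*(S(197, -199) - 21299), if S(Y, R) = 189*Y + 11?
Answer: -780220740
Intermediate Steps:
S(Y, R) = 11 + 189*Y
(-33606 + (-12620 - 1*2706))*(S(197, -199) - 21299) = (-33606 + (-12620 - 1*2706))*((11 + 189*197) - 21299) = (-33606 + (-12620 - 2706))*((11 + 37233) - 21299) = (-33606 - 15326)*(37244 - 21299) = -48932*15945 = -780220740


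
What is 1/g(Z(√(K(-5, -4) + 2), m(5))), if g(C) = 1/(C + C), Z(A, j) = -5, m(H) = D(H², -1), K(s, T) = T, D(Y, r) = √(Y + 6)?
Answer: -10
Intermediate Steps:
D(Y, r) = √(6 + Y)
m(H) = √(6 + H²)
g(C) = 1/(2*C)
1/g(Z(√(K(-5, -4) + 2), m(5))) = 1/((½)/(-5)) = 1/((½)*(-⅕)) = 1/(-⅒) = -10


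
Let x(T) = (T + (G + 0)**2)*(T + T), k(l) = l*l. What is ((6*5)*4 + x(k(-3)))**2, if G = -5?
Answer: 535824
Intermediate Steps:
k(l) = l**2
x(T) = 2*T*(25 + T) (x(T) = (T + (-5 + 0)**2)*(T + T) = (T + (-5)**2)*(2*T) = (T + 25)*(2*T) = (25 + T)*(2*T) = 2*T*(25 + T))
((6*5)*4 + x(k(-3)))**2 = ((6*5)*4 + 2*(-3)**2*(25 + (-3)**2))**2 = (30*4 + 2*9*(25 + 9))**2 = (120 + 2*9*34)**2 = (120 + 612)**2 = 732**2 = 535824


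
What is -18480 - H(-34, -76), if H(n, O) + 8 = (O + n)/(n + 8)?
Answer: -240191/13 ≈ -18476.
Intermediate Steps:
H(n, O) = -8 + (O + n)/(8 + n) (H(n, O) = -8 + (O + n)/(n + 8) = -8 + (O + n)/(8 + n))
-18480 - H(-34, -76) = -18480 - (-64 - 76 - 7*(-34))/(8 - 34) = -18480 - (-64 - 76 + 238)/(-26) = -18480 - (-1)*98/26 = -18480 - 1*(-49/13) = -18480 + 49/13 = -240191/13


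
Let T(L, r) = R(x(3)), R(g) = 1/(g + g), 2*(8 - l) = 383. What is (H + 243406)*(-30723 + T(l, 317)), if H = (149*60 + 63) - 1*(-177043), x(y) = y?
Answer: -39581946662/3 ≈ -1.3194e+10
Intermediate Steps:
l = -367/2 (l = 8 - ½*383 = 8 - 383/2 = -367/2 ≈ -183.50)
R(g) = 1/(2*g)
T(L, r) = ⅙ (T(L, r) = (½)/3 = (½)*(⅓) = ⅙)
H = 186046 (H = (8940 + 63) + 177043 = 9003 + 177043 = 186046)
(H + 243406)*(-30723 + T(l, 317)) = (186046 + 243406)*(-30723 + ⅙) = 429452*(-184337/6) = -39581946662/3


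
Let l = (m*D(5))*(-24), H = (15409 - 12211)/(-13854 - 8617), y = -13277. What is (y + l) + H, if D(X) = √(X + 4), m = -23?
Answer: -261138689/22471 ≈ -11621.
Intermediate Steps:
H = -3198/22471 (H = 3198/(-22471) = 3198*(-1/22471) = -3198/22471 ≈ -0.14232)
D(X) = √(4 + X)
l = 1656 (l = -23*√(4 + 5)*(-24) = -23*√9*(-24) = -23*3*(-24) = -69*(-24) = 1656)
(y + l) + H = (-13277 + 1656) - 3198/22471 = -11621 - 3198/22471 = -261138689/22471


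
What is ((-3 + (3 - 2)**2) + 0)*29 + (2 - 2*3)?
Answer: -62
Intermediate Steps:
((-3 + (3 - 2)**2) + 0)*29 + (2 - 2*3) = ((-3 + 1**2) + 0)*29 + (2 - 6) = ((-3 + 1) + 0)*29 - 4 = (-2 + 0)*29 - 4 = -2*29 - 4 = -58 - 4 = -62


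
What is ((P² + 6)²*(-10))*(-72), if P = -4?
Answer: 348480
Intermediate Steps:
((P² + 6)²*(-10))*(-72) = (((-4)² + 6)²*(-10))*(-72) = ((16 + 6)²*(-10))*(-72) = (22²*(-10))*(-72) = (484*(-10))*(-72) = -4840*(-72) = 348480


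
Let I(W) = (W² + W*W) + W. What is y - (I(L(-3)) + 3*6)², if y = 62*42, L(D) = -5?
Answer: -1365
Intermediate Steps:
y = 2604
I(W) = W + 2*W² (I(W) = (W² + W²) + W = 2*W² + W = W + 2*W²)
y - (I(L(-3)) + 3*6)² = 2604 - (-5*(1 + 2*(-5)) + 3*6)² = 2604 - (-5*(1 - 10) + 18)² = 2604 - (-5*(-9) + 18)² = 2604 - (45 + 18)² = 2604 - 1*63² = 2604 - 1*3969 = 2604 - 3969 = -1365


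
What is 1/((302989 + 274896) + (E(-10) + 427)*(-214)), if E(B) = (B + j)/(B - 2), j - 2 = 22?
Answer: 3/1460270 ≈ 2.0544e-6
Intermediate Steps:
j = 24 (j = 2 + 22 = 24)
E(B) = (24 + B)/(-2 + B) (E(B) = (B + 24)/(B - 2) = (24 + B)/(-2 + B))
1/((302989 + 274896) + (E(-10) + 427)*(-214)) = 1/((302989 + 274896) + ((24 - 10)/(-2 - 10) + 427)*(-214)) = 1/(577885 + (14/(-12) + 427)*(-214)) = 1/(577885 + (-1/12*14 + 427)*(-214)) = 1/(577885 + (-7/6 + 427)*(-214)) = 1/(577885 + (2555/6)*(-214)) = 1/(577885 - 273385/3) = 1/(1460270/3) = 3/1460270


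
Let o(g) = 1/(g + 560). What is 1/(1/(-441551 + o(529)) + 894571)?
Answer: 480849038/430153604771609 ≈ 1.1179e-6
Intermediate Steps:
o(g) = 1/(560 + g)
1/(1/(-441551 + o(529)) + 894571) = 1/(1/(-441551 + 1/(560 + 529)) + 894571) = 1/(1/(-441551 + 1/1089) + 894571) = 1/(1/(-480849038/1089) + 894571) = 1/(-1089/480849038 + 894571) = 1/(430153604771609/480849038) = 480849038/430153604771609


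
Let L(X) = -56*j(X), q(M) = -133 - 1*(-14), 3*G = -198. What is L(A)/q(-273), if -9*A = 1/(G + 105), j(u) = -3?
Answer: -24/17 ≈ -1.4118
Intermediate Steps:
G = -66 (G = (1/3)*(-198) = -66)
A = -1/351 (A = -1/(9*(-66 + 105)) = -1/9/39 = -1/9*1/39 = -1/351 ≈ -0.0028490)
q(M) = -119 (q(M) = -133 + 14 = -119)
L(X) = 168 (L(X) = -56*(-3) = 168)
L(A)/q(-273) = 168/(-119) = 168*(-1/119) = -24/17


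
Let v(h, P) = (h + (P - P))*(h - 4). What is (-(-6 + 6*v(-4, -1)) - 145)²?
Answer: 109561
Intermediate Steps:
v(h, P) = h*(-4 + h) (v(h, P) = (h + 0)*(-4 + h) = h*(-4 + h))
(-(-6 + 6*v(-4, -1)) - 145)² = (-(-6 + 6*(-4*(-4 - 4))) - 145)² = (-(-6 + 6*(-4*(-8))) - 145)² = (-(-6 + 6*32) - 145)² = (-(-6 + 192) - 145)² = (-1*186 - 145)² = (-186 - 145)² = (-331)² = 109561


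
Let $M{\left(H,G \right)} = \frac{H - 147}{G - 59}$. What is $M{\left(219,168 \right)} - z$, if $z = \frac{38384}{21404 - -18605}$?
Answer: $- \frac{1303208}{4360981} \approx -0.29883$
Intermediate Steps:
$M{\left(H,G \right)} = \frac{-147 + H}{-59 + G}$
$z = \frac{38384}{40009}$ ($z = \frac{38384}{21404 + 18605} = \frac{38384}{40009} \approx 0.95938$)
$M{\left(219,168 \right)} - z = \frac{-147 + 219}{-59 + 168} - \frac{38384}{40009} = \frac{1}{109} \cdot 72 - \frac{38384}{40009} = \frac{72}{109} - \frac{38384}{40009} = - \frac{1303208}{4360981}$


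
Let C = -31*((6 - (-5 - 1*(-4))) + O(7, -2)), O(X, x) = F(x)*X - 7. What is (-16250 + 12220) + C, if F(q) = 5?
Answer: -5115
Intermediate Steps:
O(X, x) = -7 + 5*X (O(X, x) = 5*X - 7 = -7 + 5*X)
C = -1085 (C = -31*((6 - (-5 - 1*(-4))) + (-7 + 5*7)) = -31*((6 - (-5 + 4)) + (-7 + 35)) = -31*((6 - 1*(-1)) + 28) = -31*((6 + 1) + 28) = -31*(7 + 28) = -31*35 = -1085)
(-16250 + 12220) + C = (-16250 + 12220) - 1085 = -4030 - 1085 = -5115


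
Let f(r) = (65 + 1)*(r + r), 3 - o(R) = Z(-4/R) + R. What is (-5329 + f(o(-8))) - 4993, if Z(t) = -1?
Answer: -8738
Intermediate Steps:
o(R) = 4 - R (o(R) = 3 - (-1 + R) = 3 + (1 - R) = 4 - R)
f(r) = 132*r (f(r) = 66*(2*r) = 132*r)
(-5329 + f(o(-8))) - 4993 = (-5329 + 132*(4 - 1*(-8))) - 4993 = (-5329 + 132*(4 + 8)) - 4993 = (-5329 + 132*12) - 4993 = (-5329 + 1584) - 4993 = -3745 - 4993 = -8738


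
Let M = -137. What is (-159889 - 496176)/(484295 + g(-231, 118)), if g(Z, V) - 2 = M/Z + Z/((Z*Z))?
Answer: -151551015/111872743 ≈ -1.3547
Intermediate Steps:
g(Z, V) = 2 - 136/Z (g(Z, V) = 2 + (-137/Z + Z/((Z*Z))) = 2 + (-137/Z + Z/(Z**2)) = 2 + (-137/Z + Z/Z**2) = 2 + (-137/Z + 1/Z) = 2 - 136/Z)
(-159889 - 496176)/(484295 + g(-231, 118)) = (-159889 - 496176)/(484295 + (2 - 136/(-231))) = -656065/(484295 + (2 - 136*(-1/231))) = -656065/(484295 + (2 + 136/231)) = -656065/(484295 + 598/231) = -656065/111872743/231 = -656065*231/111872743 = -151551015/111872743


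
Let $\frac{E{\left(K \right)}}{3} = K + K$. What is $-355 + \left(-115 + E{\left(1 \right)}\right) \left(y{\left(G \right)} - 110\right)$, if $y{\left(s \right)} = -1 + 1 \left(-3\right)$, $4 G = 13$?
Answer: $12071$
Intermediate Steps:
$E{\left(K \right)} = 6 K$ ($E{\left(K \right)} = 3 \left(K + K\right) = 3 \cdot 2 K = 6 K$)
$G = \frac{13}{4}$ ($G = \frac{1}{4} \cdot 13 = \frac{13}{4} \approx 3.25$)
$y{\left(s \right)} = -4$ ($y{\left(s \right)} = -1 - 3 = -4$)
$-355 + \left(-115 + E{\left(1 \right)}\right) \left(y{\left(G \right)} - 110\right) = -355 + \left(-115 + 6 \cdot 1\right) \left(-4 - 110\right) = -355 + \left(-115 + 6\right) \left(-114\right) = -355 - -12426 = -355 + 12426 = 12071$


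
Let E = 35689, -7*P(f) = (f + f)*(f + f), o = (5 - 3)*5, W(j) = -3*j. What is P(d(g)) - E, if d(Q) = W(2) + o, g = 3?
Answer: -249887/7 ≈ -35698.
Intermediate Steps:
o = 10 (o = 2*5 = 10)
d(Q) = 4 (d(Q) = -3*2 + 10 = -6 + 10 = 4)
P(f) = -4*f²/7 (P(f) = -(f + f)*(f + f)/7 = -2*f*2*f/7 = -4*f²/7)
P(d(g)) - E = -4/7*4² - 1*35689 = -4/7*16 - 35689 = -64/7 - 35689 = -249887/7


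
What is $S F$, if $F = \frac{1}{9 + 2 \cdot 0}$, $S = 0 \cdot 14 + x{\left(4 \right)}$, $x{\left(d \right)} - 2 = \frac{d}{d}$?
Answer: $\frac{1}{3} \approx 0.33333$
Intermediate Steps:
$x{\left(d \right)} = 3$ ($x{\left(d \right)} = 2 + \frac{d}{d} = 2 + 1 = 3$)
$S = 3$ ($S = 0 \cdot 14 + 3 = 0 + 3 = 3$)
$F = \frac{1}{9}$ ($F = \frac{1}{9 + 0} = \frac{1}{9} \approx 0.11111$)
$S F = 3 \cdot \frac{1}{9} = \frac{1}{3}$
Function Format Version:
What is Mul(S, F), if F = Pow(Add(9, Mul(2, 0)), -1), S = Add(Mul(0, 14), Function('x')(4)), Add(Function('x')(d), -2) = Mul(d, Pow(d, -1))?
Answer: Rational(1, 3) ≈ 0.33333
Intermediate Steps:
Function('x')(d) = 3 (Function('x')(d) = Add(2, Mul(d, Pow(d, -1))) = Add(2, 1) = 3)
S = 3 (S = Add(Mul(0, 14), 3) = Add(0, 3) = 3)
F = Rational(1, 9) (F = Pow(Add(9, 0), -1) = Pow(9, -1) = Rational(1, 9) ≈ 0.11111)
Mul(S, F) = Mul(3, Rational(1, 9)) = Rational(1, 3)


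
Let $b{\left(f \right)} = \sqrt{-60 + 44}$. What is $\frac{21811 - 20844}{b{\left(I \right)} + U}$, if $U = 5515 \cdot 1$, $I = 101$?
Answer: $\frac{5333005}{30415241} - \frac{3868 i}{30415241} \approx 0.17534 - 0.00012717 i$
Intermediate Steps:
$b{\left(f \right)} = 4 i$ ($b{\left(f \right)} = \sqrt{-16} = 4 i$)
$U = 5515$
$\frac{21811 - 20844}{b{\left(I \right)} + U} = \frac{21811 - 20844}{4 i + 5515} = \frac{967}{5515 + 4 i} = 967 \frac{5515 - 4 i}{30415241} = \frac{967 \left(5515 - 4 i\right)}{30415241}$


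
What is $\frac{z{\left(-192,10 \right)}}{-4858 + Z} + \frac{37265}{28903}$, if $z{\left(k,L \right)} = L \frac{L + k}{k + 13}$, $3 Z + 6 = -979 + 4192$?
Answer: $\frac{25221674755}{19602910593} \approx 1.2866$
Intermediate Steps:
$Z = 1069$ ($Z = -2 + \frac{-979 + 4192}{3} = -2 + \frac{1}{3} \cdot 3213 = -2 + 1071 = 1069$)
$z{\left(k,L \right)} = \frac{L \left(L + k\right)}{13 + k}$ ($z{\left(k,L \right)} = L \frac{L + k}{13 + k} = \frac{L \left(L + k\right)}{13 + k}$)
$\frac{z{\left(-192,10 \right)}}{-4858 + Z} + \frac{37265}{28903} = \frac{10 \frac{1}{13 - 192} \left(10 - 192\right)}{-4858 + 1069} + \frac{37265}{28903} = \frac{10 \frac{1}{-179} \left(-182\right)}{-3789} + 37265 \cdot \frac{1}{28903} = 10 \left(- \frac{1}{179}\right) \left(-182\right) \left(- \frac{1}{3789}\right) + \frac{37265}{28903} = \frac{1820}{179} \left(- \frac{1}{3789}\right) + \frac{37265}{28903} = - \frac{1820}{678231} + \frac{37265}{28903} = \frac{25221674755}{19602910593}$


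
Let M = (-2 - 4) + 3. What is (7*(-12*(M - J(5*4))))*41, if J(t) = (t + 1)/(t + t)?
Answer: 121401/10 ≈ 12140.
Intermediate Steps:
M = -3 (M = -6 + 3 = -3)
J(t) = (1 + t)/(2*t) (J(t) = (1 + t)/((2*t)) = (1 + t)*(1/(2*t)) = (1 + t)/(2*t))
(7*(-12*(M - J(5*4))))*41 = (7*(-12*(-3 - (1 + 5*4)/(2*(5*4)))))*41 = (7*(-12*(-3 - (1 + 20)/(2*20))))*41 = (7*(-12*(-3 - 21/(2*20))))*41 = (7*(-12*(-3 - 1*21/40)))*41 = (7*(-12*(-3 - 21/40)))*41 = (7*(-12*(-141/40)))*41 = (7*(423/10))*41 = (2961/10)*41 = 121401/10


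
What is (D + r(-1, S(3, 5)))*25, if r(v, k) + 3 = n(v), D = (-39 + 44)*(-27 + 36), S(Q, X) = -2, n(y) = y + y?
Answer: 1000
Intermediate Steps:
n(y) = 2*y
D = 45 (D = 5*9 = 45)
r(v, k) = -3 + 2*v
(D + r(-1, S(3, 5)))*25 = (45 + (-3 + 2*(-1)))*25 = (45 + (-3 - 2))*25 = (45 - 5)*25 = 40*25 = 1000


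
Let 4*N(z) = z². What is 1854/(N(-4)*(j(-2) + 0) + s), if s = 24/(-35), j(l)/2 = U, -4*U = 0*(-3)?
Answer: -10815/4 ≈ -2703.8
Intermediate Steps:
N(z) = z²/4
U = 0 (U = -0*(-3) = -¼*0 = 0)
j(l) = 0 (j(l) = 2*0 = 0)
s = -24/35 (s = 24*(-1/35) = -24/35 ≈ -0.68571)
1854/(N(-4)*(j(-2) + 0) + s) = 1854/(((¼)*(-4)²)*(0 + 0) - 24/35) = 1854/(((¼)*16)*0 - 24/35) = 1854/(4*0 - 24/35) = 1854/(0 - 24/35) = 1854/(-24/35) = 1854*(-35/24) = -10815/4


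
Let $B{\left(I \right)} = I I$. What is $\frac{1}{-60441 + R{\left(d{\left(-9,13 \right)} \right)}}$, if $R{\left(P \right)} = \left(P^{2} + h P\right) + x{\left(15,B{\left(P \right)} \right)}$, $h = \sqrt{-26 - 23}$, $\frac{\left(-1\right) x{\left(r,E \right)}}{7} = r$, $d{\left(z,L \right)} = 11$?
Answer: $- \frac{60425}{3651186554} - \frac{77 i}{3651186554} \approx -1.6549 \cdot 10^{-5} - 2.1089 \cdot 10^{-8} i$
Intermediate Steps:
$B{\left(I \right)} = I^{2}$
$x{\left(r,E \right)} = - 7 r$
$h = 7 i$ ($h = \sqrt{-49} = 7 i \approx 7.0 i$)
$R{\left(P \right)} = -105 + P^{2} + 7 i P$ ($R{\left(P \right)} = \left(P^{2} + 7 i P\right) - 105 = -105 + P^{2} + 7 i P$)
$\frac{1}{-60441 + R{\left(d{\left(-9,13 \right)} \right)}} = \frac{1}{-60441 + \left(-105 + 11^{2} + 7 i 11\right)} = \frac{1}{-60441 + \left(-105 + 121 + 77 i\right)} = \frac{1}{-60441 + \left(16 + 77 i\right)} = \frac{1}{-60425 + 77 i} = \frac{-60425 - 77 i}{3651186554}$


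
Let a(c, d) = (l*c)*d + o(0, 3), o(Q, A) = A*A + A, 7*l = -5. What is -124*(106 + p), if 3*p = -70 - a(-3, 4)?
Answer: -197408/21 ≈ -9400.4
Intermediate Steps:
l = -5/7 (l = (⅐)*(-5) = -5/7 ≈ -0.71429)
o(Q, A) = A + A² (o(Q, A) = A² + A = A + A²)
a(c, d) = 12 - 5*c*d/7 (a(c, d) = (-5*c/7)*d + 3*(1 + 3) = -5*c*d/7 + 3*4 = -5*c*d/7 + 12 = 12 - 5*c*d/7)
p = -634/21 (p = (-70 - (12 - 5/7*(-3)*4))/3 = (-70 - (12 + 60/7))/3 = (-70 - 1*144/7)/3 = (-70 - 144/7)/3 = (⅓)*(-634/7) = -634/21 ≈ -30.190)
-124*(106 + p) = -124*(106 - 634/21) = -124*1592/21 = -197408/21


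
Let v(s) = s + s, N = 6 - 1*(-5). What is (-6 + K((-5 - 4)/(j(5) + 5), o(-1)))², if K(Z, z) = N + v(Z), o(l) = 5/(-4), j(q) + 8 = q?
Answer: 16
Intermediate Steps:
N = 11 (N = 6 + 5 = 11)
j(q) = -8 + q
v(s) = 2*s
o(l) = -5/4 (o(l) = 5*(-¼) = -5/4)
K(Z, z) = 11 + 2*Z
(-6 + K((-5 - 4)/(j(5) + 5), o(-1)))² = (-6 + (11 + 2*((-5 - 4)/((-8 + 5) + 5))))² = (-6 + (11 + 2*(-9/(-3 + 5))))² = (-6 + (11 + 2*(-9/2)))² = (-6 + (11 - 9))² = (-6 + 2)² = (-4)² = 16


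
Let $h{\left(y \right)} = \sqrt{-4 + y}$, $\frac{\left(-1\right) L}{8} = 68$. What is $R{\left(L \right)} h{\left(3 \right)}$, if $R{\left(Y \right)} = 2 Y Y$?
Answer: $591872 i \approx 5.9187 \cdot 10^{5} i$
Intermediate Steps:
$L = -544$ ($L = \left(-8\right) 68 = -544$)
$R{\left(Y \right)} = 2 Y^{2}$
$R{\left(L \right)} h{\left(3 \right)} = 2 \left(-544\right)^{2} \sqrt{-4 + 3} = 2 \cdot 295936 \sqrt{-1} = 591872 i$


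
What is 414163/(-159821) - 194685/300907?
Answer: -155739297226/48091257647 ≈ -3.2384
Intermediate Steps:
414163/(-159821) - 194685/300907 = 414163*(-1/159821) - 194685*1/300907 = -414163/159821 - 194685/300907 = -155739297226/48091257647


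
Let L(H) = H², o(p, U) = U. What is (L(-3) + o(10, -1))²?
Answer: 64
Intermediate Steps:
(L(-3) + o(10, -1))² = ((-3)² - 1)² = (9 - 1)² = 8² = 64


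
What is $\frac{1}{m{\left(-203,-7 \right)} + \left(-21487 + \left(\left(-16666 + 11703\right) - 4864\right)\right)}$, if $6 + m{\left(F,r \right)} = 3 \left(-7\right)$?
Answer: $- \frac{1}{31341} \approx -3.1907 \cdot 10^{-5}$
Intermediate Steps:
$m{\left(F,r \right)} = -27$ ($m{\left(F,r \right)} = -6 + 3 \left(-7\right) = -6 - 21 = -27$)
$\frac{1}{m{\left(-203,-7 \right)} + \left(-21487 + \left(\left(-16666 + 11703\right) - 4864\right)\right)} = \frac{1}{-27 + \left(-21487 + \left(\left(-16666 + 11703\right) - 4864\right)\right)} = \frac{1}{-27 - 31314} = \frac{1}{-31341} = - \frac{1}{31341}$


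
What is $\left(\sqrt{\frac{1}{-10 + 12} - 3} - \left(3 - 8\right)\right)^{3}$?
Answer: $\frac{\left(10 + i \sqrt{10}\right)^{3}}{8} \approx 87.5 + 114.63 i$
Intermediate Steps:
$\left(\sqrt{\frac{1}{-10 + 12} - 3} - \left(3 - 8\right)\right)^{3} = \left(\sqrt{\frac{1}{2} - 3} - -5\right)^{3} = \left(\sqrt{\frac{1}{2} - 3} + 5\right)^{3} = \left(\sqrt{- \frac{5}{2}} + 5\right)^{3} = \left(\frac{i \sqrt{10}}{2} + 5\right)^{3} = \left(5 + \frac{i \sqrt{10}}{2}\right)^{3}$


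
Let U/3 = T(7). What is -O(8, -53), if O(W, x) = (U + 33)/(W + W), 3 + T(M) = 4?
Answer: -9/4 ≈ -2.2500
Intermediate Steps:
T(M) = 1 (T(M) = -3 + 4 = 1)
U = 3 (U = 3*1 = 3)
O(W, x) = 18/W (O(W, x) = (3 + 33)/(W + W) = 36/((2*W)) = 36*(1/(2*W)) = 18/W)
-O(8, -53) = -18/8 = -1*9/4 = -9/4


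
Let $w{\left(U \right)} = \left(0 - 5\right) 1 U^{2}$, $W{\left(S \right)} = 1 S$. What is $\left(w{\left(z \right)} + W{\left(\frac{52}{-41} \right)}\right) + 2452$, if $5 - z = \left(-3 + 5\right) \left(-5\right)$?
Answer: $\frac{54355}{41} \approx 1325.7$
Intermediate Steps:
$W{\left(S \right)} = S$
$z = 15$ ($z = 5 - \left(-3 + 5\right) \left(-5\right) = 5 - 2 \left(-5\right) = 5 - -10 = 5 + 10 = 15$)
$w{\left(U \right)} = - 5 U^{2}$ ($w{\left(U \right)} = \left(-5\right) 1 U^{2} = - 5 U^{2}$)
$\left(w{\left(z \right)} + W{\left(\frac{52}{-41} \right)}\right) + 2452 = \left(- 5 \cdot 15^{2} + \frac{52}{-41}\right) + 2452 = \left(\left(-5\right) 225 + 52 \left(- \frac{1}{41}\right)\right) + 2452 = \left(-1125 - \frac{52}{41}\right) + 2452 = - \frac{46177}{41} + 2452 = \frac{54355}{41}$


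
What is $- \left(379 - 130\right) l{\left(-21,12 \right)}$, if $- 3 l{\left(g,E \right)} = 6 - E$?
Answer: $-498$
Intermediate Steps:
$l{\left(g,E \right)} = -2 + \frac{E}{3}$ ($l{\left(g,E \right)} = - \frac{6 - E}{3} = -2 + \frac{E}{3}$)
$- \left(379 - 130\right) l{\left(-21,12 \right)} = - \left(379 - 130\right) \left(-2 + \frac{1}{3} \cdot 12\right) = - 249 \left(-2 + 4\right) = - 249 \cdot 2 = \left(-1\right) 498 = -498$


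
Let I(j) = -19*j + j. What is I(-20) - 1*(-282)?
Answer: 642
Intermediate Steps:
I(j) = -18*j
I(-20) - 1*(-282) = -18*(-20) - 1*(-282) = 360 + 282 = 642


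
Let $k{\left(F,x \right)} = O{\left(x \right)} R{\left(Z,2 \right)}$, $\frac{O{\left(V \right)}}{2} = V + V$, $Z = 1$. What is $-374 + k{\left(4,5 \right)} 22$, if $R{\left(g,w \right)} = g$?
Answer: $66$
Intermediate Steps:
$O{\left(V \right)} = 4 V$ ($O{\left(V \right)} = 2 \left(V + V\right) = 2 \cdot 2 V = 4 V$)
$k{\left(F,x \right)} = 4 x$ ($k{\left(F,x \right)} = 4 x 1 = 4 x$)
$-374 + k{\left(4,5 \right)} 22 = -374 + 4 \cdot 5 \cdot 22 = -374 + 20 \cdot 22 = -374 + 440 = 66$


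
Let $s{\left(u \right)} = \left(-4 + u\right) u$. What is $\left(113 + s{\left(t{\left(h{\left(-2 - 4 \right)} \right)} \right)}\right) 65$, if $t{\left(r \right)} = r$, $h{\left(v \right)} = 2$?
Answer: $7085$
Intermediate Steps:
$s{\left(u \right)} = u \left(-4 + u\right)$
$\left(113 + s{\left(t{\left(h{\left(-2 - 4 \right)} \right)} \right)}\right) 65 = \left(113 + 2 \left(-4 + 2\right)\right) 65 = \left(113 + 2 \left(-2\right)\right) 65 = \left(113 - 4\right) 65 = 109 \cdot 65 = 7085$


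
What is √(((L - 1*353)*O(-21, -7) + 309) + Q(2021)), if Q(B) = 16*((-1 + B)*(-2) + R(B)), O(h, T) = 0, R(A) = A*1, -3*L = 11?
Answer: 9*I*√395 ≈ 178.87*I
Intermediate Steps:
L = -11/3 (L = -⅓*11 = -11/3 ≈ -3.6667)
R(A) = A
Q(B) = 32 - 16*B (Q(B) = 16*((-1 + B)*(-2) + B) = 16*((2 - 2*B) + B) = 16*(2 - B) = 32 - 16*B)
√(((L - 1*353)*O(-21, -7) + 309) + Q(2021)) = √(((-11/3 - 1*353)*0 + 309) + (32 - 16*2021)) = √(((-11/3 - 353)*0 + 309) + (32 - 32336)) = √((-1070/3*0 + 309) - 32304) = √((0 + 309) - 32304) = √(309 - 32304) = √(-31995) = 9*I*√395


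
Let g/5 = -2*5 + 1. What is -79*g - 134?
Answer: 3421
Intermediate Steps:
g = -45 (g = 5*(-2*5 + 1) = 5*(-10 + 1) = 5*(-9) = -45)
-79*g - 134 = -79*(-45) - 134 = 3555 - 134 = 3421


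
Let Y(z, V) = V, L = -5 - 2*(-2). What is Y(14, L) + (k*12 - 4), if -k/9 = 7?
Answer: -761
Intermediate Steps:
L = -1 (L = -5 + 4 = -1)
k = -63 (k = -9*7 = -63)
Y(14, L) + (k*12 - 4) = -1 + (-63*12 - 4) = -1 + (-756 - 4) = -1 - 760 = -761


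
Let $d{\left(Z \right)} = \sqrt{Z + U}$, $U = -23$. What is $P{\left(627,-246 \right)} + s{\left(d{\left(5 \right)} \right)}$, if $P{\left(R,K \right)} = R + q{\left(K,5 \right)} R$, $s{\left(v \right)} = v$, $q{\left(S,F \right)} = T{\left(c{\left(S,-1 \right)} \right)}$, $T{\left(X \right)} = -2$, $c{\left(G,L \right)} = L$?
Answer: $-627 + 3 i \sqrt{2} \approx -627.0 + 4.2426 i$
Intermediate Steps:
$d{\left(Z \right)} = \sqrt{-23 + Z}$ ($d{\left(Z \right)} = \sqrt{Z - 23} = \sqrt{-23 + Z}$)
$q{\left(S,F \right)} = -2$
$P{\left(R,K \right)} = - R$ ($P{\left(R,K \right)} = R - 2 R = - R$)
$P{\left(627,-246 \right)} + s{\left(d{\left(5 \right)} \right)} = \left(-1\right) 627 + \sqrt{-23 + 5} = -627 + \sqrt{-18} = -627 + 3 i \sqrt{2}$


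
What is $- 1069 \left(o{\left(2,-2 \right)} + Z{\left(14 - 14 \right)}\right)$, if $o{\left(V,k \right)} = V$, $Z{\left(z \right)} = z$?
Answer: $-2138$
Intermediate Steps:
$- 1069 \left(o{\left(2,-2 \right)} + Z{\left(14 - 14 \right)}\right) = - 1069 \left(2 + \left(14 - 14\right)\right) = - 1069 \left(2 + 0\right) = \left(-1069\right) 2 = -2138$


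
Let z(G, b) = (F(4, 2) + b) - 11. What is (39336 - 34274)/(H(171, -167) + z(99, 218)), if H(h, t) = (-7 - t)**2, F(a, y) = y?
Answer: 5062/25809 ≈ 0.19613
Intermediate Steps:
z(G, b) = -9 + b (z(G, b) = (2 + b) - 11 = -9 + b)
(39336 - 34274)/(H(171, -167) + z(99, 218)) = (39336 - 34274)/((7 - 167)**2 + (-9 + 218)) = 5062/((-160)**2 + 209) = 5062/(25600 + 209) = 5062/25809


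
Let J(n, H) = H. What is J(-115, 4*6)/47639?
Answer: 24/47639 ≈ 0.00050379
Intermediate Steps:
J(-115, 4*6)/47639 = (4*6)/47639 = 24*(1/47639) = 24/47639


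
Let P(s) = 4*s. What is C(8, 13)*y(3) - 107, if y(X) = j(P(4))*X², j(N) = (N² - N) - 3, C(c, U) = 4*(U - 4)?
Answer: 76681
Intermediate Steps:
C(c, U) = -16 + 4*U (C(c, U) = 4*(-4 + U) = -16 + 4*U)
j(N) = -3 + N² - N
y(X) = 237*X² (y(X) = (-3 + (4*4)² - 4*4)*X² = (-3 + 16² - 1*16)*X² = (-3 + 256 - 16)*X² = 237*X²)
C(8, 13)*y(3) - 107 = (-16 + 4*13)*(237*3²) - 107 = (-16 + 52)*(237*9) - 107 = 36*2133 - 107 = 76788 - 107 = 76681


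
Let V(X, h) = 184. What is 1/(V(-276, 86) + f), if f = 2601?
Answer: 1/2785 ≈ 0.00035907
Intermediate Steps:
1/(V(-276, 86) + f) = 1/(184 + 2601) = 1/2785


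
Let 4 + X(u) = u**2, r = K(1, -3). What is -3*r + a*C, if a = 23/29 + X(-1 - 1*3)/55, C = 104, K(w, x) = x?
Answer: 182107/1595 ≈ 114.17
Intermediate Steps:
r = -3
X(u) = -4 + u**2
a = 1613/1595 (a = 23/29 + (-4 + (-1 - 1*3)**2)/55 = 23*(1/29) + (-4 + (-1 - 3)**2)*(1/55) = 23/29 + (-4 + (-4)**2)*(1/55) = 23/29 + (-4 + 16)*(1/55) = 23/29 + 12*(1/55) = 23/29 + 12/55 = 1613/1595 ≈ 1.0113)
-3*r + a*C = -3*(-3) + (1613/1595)*104 = 9 + 167752/1595 = 182107/1595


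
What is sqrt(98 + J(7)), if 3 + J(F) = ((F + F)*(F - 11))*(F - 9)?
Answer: 3*sqrt(23) ≈ 14.387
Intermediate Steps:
J(F) = -3 + 2*F*(-11 + F)*(-9 + F) (J(F) = -3 + ((F + F)*(F - 11))*(F - 9) = -3 + ((2*F)*(-11 + F))*(-9 + F) = -3 + (2*F*(-11 + F))*(-9 + F) = -3 + 2*F*(-11 + F)*(-9 + F))
sqrt(98 + J(7)) = sqrt(98 + (-3 - 40*7**2 + 2*7**3 + 198*7)) = sqrt(98 + (-3 - 40*49 + 2*343 + 1386)) = sqrt(98 + (-3 - 1960 + 686 + 1386)) = sqrt(98 + 109) = sqrt(207) = 3*sqrt(23)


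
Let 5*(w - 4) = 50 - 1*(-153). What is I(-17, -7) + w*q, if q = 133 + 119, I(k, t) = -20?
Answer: 56096/5 ≈ 11219.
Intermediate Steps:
w = 223/5 (w = 4 + (50 - 1*(-153))/5 = 4 + (50 + 153)/5 = 4 + (1/5)*203 = 4 + 203/5 = 223/5 ≈ 44.600)
q = 252
I(-17, -7) + w*q = -20 + (223/5)*252 = -20 + 56196/5 = 56096/5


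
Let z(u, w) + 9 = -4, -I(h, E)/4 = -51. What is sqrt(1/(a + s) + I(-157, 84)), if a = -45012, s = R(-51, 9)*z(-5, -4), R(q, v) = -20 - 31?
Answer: sqrt(401234051055)/44349 ≈ 14.283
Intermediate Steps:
R(q, v) = -51
I(h, E) = 204 (I(h, E) = -4*(-51) = 204)
z(u, w) = -13 (z(u, w) = -9 - 4 = -13)
s = 663 (s = -51*(-13) = 663)
sqrt(1/(a + s) + I(-157, 84)) = sqrt(1/(-45012 + 663) + 204) = sqrt(1/(-44349) + 204) = sqrt(-1/44349 + 204) = sqrt(9047195/44349) = sqrt(401234051055)/44349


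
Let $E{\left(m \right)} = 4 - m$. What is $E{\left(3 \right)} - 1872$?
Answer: $-1871$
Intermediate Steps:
$E{\left(3 \right)} - 1872 = \left(4 - 3\right) - 1872 = 1 - 1872 = -1871$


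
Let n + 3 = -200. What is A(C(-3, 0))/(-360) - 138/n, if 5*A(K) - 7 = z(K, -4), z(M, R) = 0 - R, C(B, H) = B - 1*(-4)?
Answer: 246167/365400 ≈ 0.67369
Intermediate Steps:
C(B, H) = 4 + B (C(B, H) = B + 4 = 4 + B)
z(M, R) = -R
A(K) = 11/5 (A(K) = 7/5 + (-1*(-4))/5 = 7/5 + (⅕)*4 = 7/5 + ⅘ = 11/5)
n = -203 (n = -3 - 200 = -203)
A(C(-3, 0))/(-360) - 138/n = (11/5)/(-360) - 138/(-203) = (11/5)*(-1/360) - 138*(-1/203) = -11/1800 + 138/203 = 246167/365400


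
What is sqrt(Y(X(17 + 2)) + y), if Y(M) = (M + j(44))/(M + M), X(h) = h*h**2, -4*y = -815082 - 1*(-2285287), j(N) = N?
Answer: I*sqrt(191598323491)/722 ≈ 606.26*I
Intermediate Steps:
y = -1470205/4 (y = -(-815082 - 1*(-2285287))/4 = -(-815082 + 2285287)/4 = -1/4*1470205 = -1470205/4 ≈ -3.6755e+5)
X(h) = h**3
Y(M) = (44 + M)/(2*M) (Y(M) = (M + 44)/(M + M) = (44 + M)/((2*M)) = (44 + M)*(1/(2*M)) = (44 + M)/(2*M))
sqrt(Y(X(17 + 2)) + y) = sqrt((44 + (17 + 2)**3)/(2*((17 + 2)**3)) - 1470205/4) = sqrt((44 + 19**3)/(2*(19**3)) - 1470205/4) = sqrt((1/2)*(44 + 6859)/6859 - 1470205/4) = sqrt((1/2)*(1/6859)*6903 - 1470205/4) = sqrt(6903/13718 - 1470205/4) = sqrt(-10084122289/27436) = I*sqrt(191598323491)/722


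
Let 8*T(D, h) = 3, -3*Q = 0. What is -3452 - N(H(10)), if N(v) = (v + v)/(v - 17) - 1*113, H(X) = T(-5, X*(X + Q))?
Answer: -444081/133 ≈ -3339.0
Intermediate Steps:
Q = 0 (Q = -⅓*0 = 0)
T(D, h) = 3/8 (T(D, h) = (⅛)*3 = 3/8)
H(X) = 3/8
N(v) = -113 + 2*v/(-17 + v) (N(v) = (2*v)/(-17 + v) - 113 = 2*v/(-17 + v) - 113 = -113 + 2*v/(-17 + v))
-3452 - N(H(10)) = -3452 - (1921 - 111*3/8)/(-17 + 3/8) = -3452 - (1921 - 333/8)/(-133/8) = -3452 - (-8)*15035/(133*8) = -3452 - 1*(-15035/133) = -3452 + 15035/133 = -444081/133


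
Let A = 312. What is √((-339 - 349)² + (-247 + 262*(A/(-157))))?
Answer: √11648534145/157 ≈ 687.44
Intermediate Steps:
√((-339 - 349)² + (-247 + 262*(A/(-157)))) = √((-339 - 349)² + (-247 + 262*(312/(-157)))) = √((-688)² + (-247 + 262*(312*(-1/157)))) = √(473344 + (-247 + 262*(-312/157))) = √(473344 + (-247 - 81744/157)) = √(473344 - 120523/157) = √(74194485/157) = √11648534145/157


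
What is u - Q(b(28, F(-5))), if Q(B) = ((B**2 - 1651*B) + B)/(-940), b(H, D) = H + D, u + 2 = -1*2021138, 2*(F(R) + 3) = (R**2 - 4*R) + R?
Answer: -379988765/188 ≈ -2.0212e+6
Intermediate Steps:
F(R) = -3 + R**2/2 - 3*R/2 (F(R) = -3 + ((R**2 - 4*R) + R)/2 = -3 + (R**2 - 3*R)/2 = -3 + (R**2/2 - 3*R/2) = -3 + R**2/2 - 3*R/2)
u = -2021140 (u = -2 - 1*2021138 = -2 - 2021138 = -2021140)
b(H, D) = D + H
Q(B) = -B**2/940 + 165*B/94 (Q(B) = (B**2 - 1650*B)*(-1/940) = -B**2/940 + 165*B/94)
u - Q(b(28, F(-5))) = -2021140 - ((-3 + (1/2)*(-5)**2 - 3/2*(-5)) + 28)*(1650 - ((-3 + (1/2)*(-5)**2 - 3/2*(-5)) + 28))/940 = -2021140 - ((-3 + (1/2)*25 + 15/2) + 28)*(1650 - ((-3 + (1/2)*25 + 15/2) + 28))/940 = -2021140 - ((-3 + 25/2 + 15/2) + 28)*(1650 - ((-3 + 25/2 + 15/2) + 28))/940 = -2021140 - (17 + 28)*(1650 - (17 + 28))/940 = -2021140 - 45*(1650 - 1*45)/940 = -2021140 - 45*(1650 - 45)/940 = -2021140 - 45*1605/940 = -2021140 - 1*14445/188 = -2021140 - 14445/188 = -379988765/188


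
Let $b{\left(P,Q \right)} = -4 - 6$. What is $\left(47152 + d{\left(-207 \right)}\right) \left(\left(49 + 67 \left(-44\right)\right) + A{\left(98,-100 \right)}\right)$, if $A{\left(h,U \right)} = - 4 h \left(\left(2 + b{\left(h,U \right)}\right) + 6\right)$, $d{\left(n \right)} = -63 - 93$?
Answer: $-99396540$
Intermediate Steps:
$b{\left(P,Q \right)} = -10$ ($b{\left(P,Q \right)} = -4 - 6 = -10$)
$d{\left(n \right)} = -156$
$A{\left(h,U \right)} = 8 h$ ($A{\left(h,U \right)} = - 4 h \left(\left(2 - 10\right) + 6\right) = - 4 h \left(-8 + 6\right) = - 4 h \left(-2\right) = 8 h$)
$\left(47152 + d{\left(-207 \right)}\right) \left(\left(49 + 67 \left(-44\right)\right) + A{\left(98,-100 \right)}\right) = \left(47152 - 156\right) \left(\left(49 + 67 \left(-44\right)\right) + 8 \cdot 98\right) = 46996 \left(\left(49 - 2948\right) + 784\right) = 46996 \left(-2899 + 784\right) = 46996 \left(-2115\right) = -99396540$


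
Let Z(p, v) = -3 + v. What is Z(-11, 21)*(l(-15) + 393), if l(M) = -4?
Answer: 7002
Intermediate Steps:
Z(-11, 21)*(l(-15) + 393) = (-3 + 21)*(-4 + 393) = 18*389 = 7002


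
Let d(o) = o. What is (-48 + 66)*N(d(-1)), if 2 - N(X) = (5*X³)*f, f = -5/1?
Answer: -414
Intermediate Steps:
f = -5 (f = -5*1 = -5)
N(X) = 2 + 25*X³ (N(X) = 2 - 5*X³*(-5) = 2 - (-25)*X³ = 2 + 25*X³)
(-48 + 66)*N(d(-1)) = (-48 + 66)*(2 + 25*(-1)³) = 18*(2 + 25*(-1)) = 18*(2 - 25) = 18*(-23) = -414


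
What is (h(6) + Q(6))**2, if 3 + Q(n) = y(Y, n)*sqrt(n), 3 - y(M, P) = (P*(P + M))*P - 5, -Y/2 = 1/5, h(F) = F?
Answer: 5622369/25 - 5808*sqrt(6)/5 ≈ 2.2205e+5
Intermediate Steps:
Y = -2/5 ≈ -0.40000
y(M, P) = 8 - P**2*(M + P) (y(M, P) = 3 - ((P*(P + M))*P - 5) = 3 - ((P*(M + P))*P - 5) = 3 - (P**2*(M + P) - 5) = 3 - (-5 + P**2*(M + P)) = 3 + (5 - P**2*(M + P)) = 8 - P**2*(M + P))
Q(n) = -3 + sqrt(n)*(8 - n**3 + 2*n**2/5) (Q(n) = -3 + (8 - n**3 - 1*(-2/5)*n**2)*sqrt(n) = -3 + (8 - n**3 + 2*n**2/5)*sqrt(n) = -3 + sqrt(n)*(8 - n**3 + 2*n**2/5))
(h(6) + Q(6))**2 = (6 + (-3 + sqrt(6)*(8 - 1*6**3 + (2/5)*6**2)))**2 = (6 + (-3 + sqrt(6)*(8 - 1*216 + (2/5)*36)))**2 = (6 + (-3 + sqrt(6)*(8 - 216 + 72/5)))**2 = (6 + (-3 + sqrt(6)*(-968/5)))**2 = (6 + (-3 - 968*sqrt(6)/5))**2 = (3 - 968*sqrt(6)/5)**2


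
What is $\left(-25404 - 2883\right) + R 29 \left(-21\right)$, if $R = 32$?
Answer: $-47775$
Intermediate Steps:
$\left(-25404 - 2883\right) + R 29 \left(-21\right) = \left(-25404 - 2883\right) + 32 \cdot 29 \left(-21\right) = -28287 + 928 \left(-21\right) = -28287 - 19488 = -47775$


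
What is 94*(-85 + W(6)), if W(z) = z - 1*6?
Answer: -7990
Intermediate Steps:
W(z) = -6 + z (W(z) = z - 6 = -6 + z)
94*(-85 + W(6)) = 94*(-85 + (-6 + 6)) = 94*(-85 + 0) = 94*(-85) = -7990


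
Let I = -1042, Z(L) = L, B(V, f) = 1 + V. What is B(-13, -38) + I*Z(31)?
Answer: -32314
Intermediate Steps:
B(-13, -38) + I*Z(31) = (1 - 13) - 1042*31 = -12 - 32302 = -32314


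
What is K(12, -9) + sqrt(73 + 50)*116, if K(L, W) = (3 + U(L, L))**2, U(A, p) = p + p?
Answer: 729 + 116*sqrt(123) ≈ 2015.5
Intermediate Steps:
U(A, p) = 2*p
K(L, W) = (3 + 2*L)**2
K(12, -9) + sqrt(73 + 50)*116 = (3 + 2*12)**2 + sqrt(73 + 50)*116 = (3 + 24)**2 + sqrt(123)*116 = 27**2 + 116*sqrt(123) = 729 + 116*sqrt(123)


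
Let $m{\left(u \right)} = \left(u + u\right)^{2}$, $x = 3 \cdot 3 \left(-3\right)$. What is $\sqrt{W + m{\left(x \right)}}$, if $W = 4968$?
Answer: $6 \sqrt{219} \approx 88.792$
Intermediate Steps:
$x = -27$ ($x = 9 \left(-3\right) = -27$)
$m{\left(u \right)} = 4 u^{2}$ ($m{\left(u \right)} = \left(2 u\right)^{2} = 4 u^{2}$)
$\sqrt{W + m{\left(x \right)}} = \sqrt{4968 + 4 \left(-27\right)^{2}} = \sqrt{4968 + 4 \cdot 729} = \sqrt{4968 + 2916} = \sqrt{7884} = 6 \sqrt{219}$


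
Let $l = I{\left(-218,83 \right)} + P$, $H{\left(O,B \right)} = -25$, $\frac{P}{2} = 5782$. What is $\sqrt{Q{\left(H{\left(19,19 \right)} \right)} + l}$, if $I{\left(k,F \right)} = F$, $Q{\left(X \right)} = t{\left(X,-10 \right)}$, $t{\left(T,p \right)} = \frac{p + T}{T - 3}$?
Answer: $\frac{3 \sqrt{5177}}{2} \approx 107.93$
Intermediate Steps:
$P = 11564$ ($P = 2 \cdot 5782 = 11564$)
$t{\left(T,p \right)} = \frac{T + p}{-3 + T}$
$Q{\left(X \right)} = \frac{-10 + X}{-3 + X}$ ($Q{\left(X \right)} = \frac{X - 10}{-3 + X} = \frac{-10 + X}{-3 + X}$)
$l = 11647$ ($l = 83 + 11564 = 11647$)
$\sqrt{Q{\left(H{\left(19,19 \right)} \right)} + l} = \sqrt{\frac{-10 - 25}{-3 - 25} + 11647} = \sqrt{\frac{1}{-28} \left(-35\right) + 11647} = \sqrt{\left(- \frac{1}{28}\right) \left(-35\right) + 11647} = \sqrt{\frac{5}{4} + 11647} = \sqrt{\frac{46593}{4}} = \frac{3 \sqrt{5177}}{2}$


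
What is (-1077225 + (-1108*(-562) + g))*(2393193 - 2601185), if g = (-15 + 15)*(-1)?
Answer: 94538395768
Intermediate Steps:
g = 0 (g = 0*(-1) = 0)
(-1077225 + (-1108*(-562) + g))*(2393193 - 2601185) = (-1077225 + (-1108*(-562) + 0))*(2393193 - 2601185) = (-1077225 + (622696 + 0))*(-207992) = (-1077225 + 622696)*(-207992) = -454529*(-207992) = 94538395768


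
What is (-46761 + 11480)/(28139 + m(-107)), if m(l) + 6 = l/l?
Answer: -35281/28134 ≈ -1.2540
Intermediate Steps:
m(l) = -5 (m(l) = -6 + l/l = -6 + 1 = -5)
(-46761 + 11480)/(28139 + m(-107)) = (-46761 + 11480)/(28139 - 5) = -35281/28134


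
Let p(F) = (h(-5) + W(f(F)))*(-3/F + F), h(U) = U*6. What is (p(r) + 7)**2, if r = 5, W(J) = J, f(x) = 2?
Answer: 337561/25 ≈ 13502.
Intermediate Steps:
h(U) = 6*U
p(F) = -28*F + 84/F (p(F) = (6*(-5) + 2)*(-3/F + F) = (-30 + 2)*(F - 3/F) = -28*(F - 3/F) = -28*F + 84/F)
(p(r) + 7)**2 = ((-28*5 + 84/5) + 7)**2 = ((-140 + 84*(1/5)) + 7)**2 = ((-140 + 84/5) + 7)**2 = (-616/5 + 7)**2 = (-581/5)**2 = 337561/25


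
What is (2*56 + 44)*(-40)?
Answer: -6240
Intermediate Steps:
(2*56 + 44)*(-40) = (112 + 44)*(-40) = 156*(-40) = -6240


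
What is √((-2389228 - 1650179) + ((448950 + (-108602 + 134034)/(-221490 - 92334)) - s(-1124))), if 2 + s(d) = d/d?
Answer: I*√1381280754118629/19614 ≈ 1894.8*I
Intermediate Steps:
s(d) = -1 (s(d) = -2 + d/d = -2 + 1 = -1)
√((-2389228 - 1650179) + ((448950 + (-108602 + 134034)/(-221490 - 92334)) - s(-1124))) = √((-2389228 - 1650179) + ((448950 + (-108602 + 134034)/(-221490 - 92334)) - 1*(-1))) = √(-4039407 + ((448950 + 25432/(-313824)) + 1)) = √(-4039407 + ((448950 + 25432*(-1/313824)) + 1)) = √(-4039407 + ((448950 - 3179/39228) + 1)) = √(-4039407 + (17611407421/39228 + 1)) = √(-4039407 + 17611446649/39228) = √(-140846411147/39228) = I*√1381280754118629/19614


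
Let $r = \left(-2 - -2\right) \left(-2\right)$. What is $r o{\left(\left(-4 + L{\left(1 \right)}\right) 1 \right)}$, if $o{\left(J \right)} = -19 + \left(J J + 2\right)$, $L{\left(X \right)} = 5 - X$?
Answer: $0$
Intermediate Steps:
$o{\left(J \right)} = -17 + J^{2}$ ($o{\left(J \right)} = -19 + \left(J^{2} + 2\right) = -19 + \left(2 + J^{2}\right) = -17 + J^{2}$)
$r = 0$ ($r = \left(-2 + 2\right) \left(-2\right) = 0 \left(-2\right) = 0$)
$r o{\left(\left(-4 + L{\left(1 \right)}\right) 1 \right)} = 0 \left(-17 + \left(\left(-4 + \left(5 - 1\right)\right) 1\right)^{2}\right) = 0 \left(-17 + \left(\left(-4 + 4\right) 1\right)^{2}\right) = 0 \left(-17 + \left(0 \cdot 1\right)^{2}\right) = 0 \left(-17 + 0^{2}\right) = 0 \left(-17 + 0\right) = 0 \left(-17\right) = 0$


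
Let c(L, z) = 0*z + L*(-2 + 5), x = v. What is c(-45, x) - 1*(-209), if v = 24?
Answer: 74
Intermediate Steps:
x = 24
c(L, z) = 3*L (c(L, z) = 0 + L*3 = 0 + 3*L = 3*L)
c(-45, x) - 1*(-209) = 3*(-45) - 1*(-209) = -135 + 209 = 74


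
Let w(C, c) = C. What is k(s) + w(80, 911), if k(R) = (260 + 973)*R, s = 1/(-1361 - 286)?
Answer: 14503/183 ≈ 79.251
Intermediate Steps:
s = -1/1647 (s = 1/(-1647) = -1/1647 ≈ -0.00060716)
k(R) = 1233*R
k(s) + w(80, 911) = 1233*(-1/1647) + 80 = -137/183 + 80 = 14503/183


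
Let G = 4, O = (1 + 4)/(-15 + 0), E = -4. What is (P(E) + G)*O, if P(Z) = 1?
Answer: -5/3 ≈ -1.6667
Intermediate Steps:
O = -1/3 (O = 5/(-15) = 5*(-1/15) = -1/3 ≈ -0.33333)
(P(E) + G)*O = (1 + 4)*(-1/3) = 5*(-1/3) = -5/3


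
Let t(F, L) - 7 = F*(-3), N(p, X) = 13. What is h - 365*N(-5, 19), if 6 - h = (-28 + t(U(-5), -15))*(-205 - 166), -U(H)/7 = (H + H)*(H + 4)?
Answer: 65380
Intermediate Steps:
U(H) = -14*H*(4 + H) (U(H) = -7*(H + H)*(H + 4) = -7*2*H*(4 + H) = -14*H*(4 + H))
t(F, L) = 7 - 3*F (t(F, L) = 7 + F*(-3) = 7 - 3*F)
h = 70125 (h = 6 - (-28 + (7 - (-42)*(-5)*(4 - 5)))*(-205 - 166) = 6 - (-28 + (7 - (-42)*(-5)*(-1)))*(-371) = 6 - (-28 + (7 - 3*(-70)))*(-371) = 6 - (-28 + (7 + 210))*(-371) = 6 - (-28 + 217)*(-371) = 6 - 189*(-371) = 6 - 1*(-70119) = 6 + 70119 = 70125)
h - 365*N(-5, 19) = 70125 - 365*13 = 70125 - 4745 = 65380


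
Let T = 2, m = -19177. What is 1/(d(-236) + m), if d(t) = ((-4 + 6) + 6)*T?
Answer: -1/19161 ≈ -5.2189e-5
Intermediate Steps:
d(t) = 16 (d(t) = ((-4 + 6) + 6)*2 = (2 + 6)*2 = 8*2 = 16)
1/(d(-236) + m) = 1/(16 - 19177) = 1/(-19161) = -1/19161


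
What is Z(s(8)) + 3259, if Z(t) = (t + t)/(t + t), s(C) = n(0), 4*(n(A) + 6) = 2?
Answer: 3260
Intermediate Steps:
n(A) = -11/2 (n(A) = -6 + (1/4)*2 = -6 + 1/2 = -11/2)
s(C) = -11/2
Z(t) = 1 (Z(t) = (2*t)/((2*t)) = (2*t)*(1/(2*t)) = 1)
Z(s(8)) + 3259 = 1 + 3259 = 3260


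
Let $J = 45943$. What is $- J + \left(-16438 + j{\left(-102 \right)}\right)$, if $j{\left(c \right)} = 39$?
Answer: $-62342$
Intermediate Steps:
$- J + \left(-16438 + j{\left(-102 \right)}\right) = \left(-1\right) 45943 + \left(-16438 + 39\right) = -45943 - 16399 = -62342$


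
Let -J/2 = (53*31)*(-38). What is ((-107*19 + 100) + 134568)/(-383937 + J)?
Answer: -132635/259069 ≈ -0.51197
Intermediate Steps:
J = 124868 (J = -2*53*31*(-38) = -3286*(-38) = -2*(-62434) = 124868)
((-107*19 + 100) + 134568)/(-383937 + J) = ((-107*19 + 100) + 134568)/(-383937 + 124868) = ((-2033 + 100) + 134568)/(-259069) = (-1933 + 134568)*(-1/259069) = 132635*(-1/259069) = -132635/259069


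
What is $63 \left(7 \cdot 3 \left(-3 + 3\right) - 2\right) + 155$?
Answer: $29$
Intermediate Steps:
$63 \left(7 \cdot 3 \left(-3 + 3\right) - 2\right) + 155 = 63 \left(7 \cdot 3 \cdot 0 - 2\right) + 155 = 63 \left(7 \cdot 0 - 2\right) + 155 = 63 \left(0 - 2\right) + 155 = 63 \left(-2\right) + 155 = -126 + 155 = 29$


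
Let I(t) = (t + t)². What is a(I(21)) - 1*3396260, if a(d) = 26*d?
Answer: -3350396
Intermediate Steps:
I(t) = 4*t² (I(t) = (2*t)² = 4*t²)
a(I(21)) - 1*3396260 = 26*(4*21²) - 1*3396260 = 26*(4*441) - 3396260 = 26*1764 - 3396260 = 45864 - 3396260 = -3350396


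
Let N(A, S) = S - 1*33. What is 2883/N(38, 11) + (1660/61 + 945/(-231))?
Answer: -144833/1342 ≈ -107.92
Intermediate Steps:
N(A, S) = -33 + S (N(A, S) = S - 33 = -33 + S)
2883/N(38, 11) + (1660/61 + 945/(-231)) = 2883/(-33 + 11) + (1660/61 + 945/(-231)) = 2883/(-22) + (1660*(1/61) + 945*(-1/231)) = 2883*(-1/22) + (1660/61 - 45/11) = -2883/22 + 15515/671 = -144833/1342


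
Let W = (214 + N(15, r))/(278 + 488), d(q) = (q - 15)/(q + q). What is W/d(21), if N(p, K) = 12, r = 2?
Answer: 791/383 ≈ 2.0653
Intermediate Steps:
d(q) = (-15 + q)/(2*q) (d(q) = (-15 + q)/((2*q)) = (-15 + q)*(1/(2*q)) = (-15 + q)/(2*q))
W = 113/383 (W = (214 + 12)/(278 + 488) = 226/766 = 226*(1/766) = 113/383 ≈ 0.29504)
W/d(21) = 113/(383*(((1/2)*(-15 + 21)/21))) = 113/(383*(((1/2)*(1/21)*6))) = 113/(383*(1/7)) = (113/383)*7 = 791/383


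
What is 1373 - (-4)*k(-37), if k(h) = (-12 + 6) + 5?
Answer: 1369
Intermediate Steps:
k(h) = -1 (k(h) = -6 + 5 = -1)
1373 - (-4)*k(-37) = 1373 - (-4)*(-1) = 1373 - 1*4 = 1373 - 4 = 1369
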